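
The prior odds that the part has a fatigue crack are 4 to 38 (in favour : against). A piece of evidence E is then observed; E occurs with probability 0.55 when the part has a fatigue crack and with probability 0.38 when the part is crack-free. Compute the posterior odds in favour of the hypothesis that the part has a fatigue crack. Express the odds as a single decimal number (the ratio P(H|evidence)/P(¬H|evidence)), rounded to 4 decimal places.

Prior odds = 4/38 = 0.10526. In log-odds, ln(0.10526) = -2.2513.
Add log likelihood ratio: ln(1.4474) = 0.36975.
Posterior log-odds = -1.8815, so posterior odds = exp(-1.8815) = 0.15235.

Posterior odds ≈ 0.1524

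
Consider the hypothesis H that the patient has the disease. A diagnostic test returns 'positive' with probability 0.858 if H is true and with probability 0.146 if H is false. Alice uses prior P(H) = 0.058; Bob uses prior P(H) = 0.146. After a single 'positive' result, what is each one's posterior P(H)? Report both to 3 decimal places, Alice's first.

Alice: 0.266; Bob: 0.501

P('+'|H) = 0.858, P('+'|¬H) = 0.146.
Alice: numerator 0.858·0.058 = 0.049764; evidence = 0.049764+0.146·0.942 = 0.18730; posterior = 0.266.
Bob: numerator 0.858·0.146 = 0.12527; evidence = 0.12527+0.146·0.854 = 0.24995; posterior = 0.501.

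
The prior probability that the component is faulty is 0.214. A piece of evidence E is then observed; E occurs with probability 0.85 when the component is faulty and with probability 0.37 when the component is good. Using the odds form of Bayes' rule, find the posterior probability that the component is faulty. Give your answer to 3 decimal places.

Posterior probability ≈ 0.385

Prior odds = 0.214/(1−0.214) = 0.27226. In log-odds, ln(0.27226) = -1.3010.
Add log likelihood ratio: ln(2.2973) = 0.83173.
Posterior log-odds = -0.46925, so posterior odds = exp(-0.46925) = 0.62547. Converting, P(H|E) = 0.62547/1.6255 = 0.385.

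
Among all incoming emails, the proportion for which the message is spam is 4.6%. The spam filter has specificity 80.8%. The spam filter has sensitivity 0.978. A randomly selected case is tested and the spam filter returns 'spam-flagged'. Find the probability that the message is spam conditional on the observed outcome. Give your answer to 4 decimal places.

Let H be the event that the message is spam. P(H) = 0.046, so P(¬H) = 0.954. With E the 'spam-flagged' result, P(E|H) = 0.978 and P(E|¬H) = 0.192.
P(E) = 0.978·0.046 + 0.192·0.954 = 0.044988 + 0.18317 = 0.22816.
By Bayes' theorem, P(H|E) = 0.044988 / 0.22816 = 0.1972.

P(H | E) ≈ 0.1972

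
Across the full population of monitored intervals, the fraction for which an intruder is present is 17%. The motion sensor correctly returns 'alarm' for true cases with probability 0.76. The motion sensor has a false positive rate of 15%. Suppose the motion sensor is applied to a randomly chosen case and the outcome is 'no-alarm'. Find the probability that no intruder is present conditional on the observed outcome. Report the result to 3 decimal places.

P(¬H | E) ≈ 0.945

Write H for 'an intruder is present'. Prior odds H:¬H = 0.17/0.83 = 0.20482. For the 'no-alarm' outcome, the likelihood ratio is 0.24/0.85 = 0.28235.
Posterior odds = 0.20482 × 0.28235 = 0.057831, so P(H|E) = 0.057831/(1+0.057831) = 0.055. Then P(¬H|E) = 1 − 0.055 = 0.945.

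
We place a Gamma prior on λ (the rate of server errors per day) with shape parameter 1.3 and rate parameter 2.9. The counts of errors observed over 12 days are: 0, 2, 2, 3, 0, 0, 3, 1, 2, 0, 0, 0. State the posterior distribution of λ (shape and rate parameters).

The Poisson likelihood adds the total count to the shape and the number of exposure periods to the rate. Here ∑xᵢ = 13 and n = 12, so shape 1.3→14.3 and rate 2.9→14.9.

Posterior: Gamma(shape=14.3, rate=14.9)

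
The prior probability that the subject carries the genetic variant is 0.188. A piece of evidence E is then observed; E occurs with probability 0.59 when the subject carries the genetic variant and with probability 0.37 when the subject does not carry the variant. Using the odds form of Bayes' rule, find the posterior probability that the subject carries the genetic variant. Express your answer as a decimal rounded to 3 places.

Prior odds = 0.188/(1−0.188) = 0.23153.
Likelihood ratio for E = 0.59/0.37 = 1.5946.
Posterior odds = prior odds × LR = 0.36919.
Posterior probability = odds/(1+odds) = 0.36919/1.3692 = 0.270.

Posterior probability ≈ 0.270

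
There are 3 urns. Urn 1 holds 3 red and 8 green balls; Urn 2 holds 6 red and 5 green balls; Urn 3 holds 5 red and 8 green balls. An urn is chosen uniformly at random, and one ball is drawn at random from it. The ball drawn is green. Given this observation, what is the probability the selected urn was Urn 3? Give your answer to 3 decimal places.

Posterior probability ≈ 0.342

P(green|Urn 1) = 0.7273; P(green|Urn 2) = 0.4545; P(green|Urn 3) = 0.6154.
Prior × likelihood for each source: 0.333333·0.7273=0.2424, 0.333333·0.4545=0.1515, 0.333333·0.6154=0.2051. Summing gives P(green) = 0.59907.
P(Urn 3 | green) = 0.2051 / 0.59907 = 0.342.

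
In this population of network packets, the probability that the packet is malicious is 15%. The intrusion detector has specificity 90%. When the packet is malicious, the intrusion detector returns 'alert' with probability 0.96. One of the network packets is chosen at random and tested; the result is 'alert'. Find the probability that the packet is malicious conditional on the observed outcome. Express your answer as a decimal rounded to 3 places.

P(H | E) ≈ 0.629

Let H be the event that the packet is malicious. P(H) = 0.15, so P(¬H) = 0.85. With E the 'alert' result, P(E|H) = 0.96 and P(E|¬H) = 0.1.
P(E) = 0.96·0.15 + 0.1·0.85 = 0.14400 + 0.085000 = 0.22900.
By Bayes' theorem, P(H|E) = 0.14400 / 0.22900 = 0.629.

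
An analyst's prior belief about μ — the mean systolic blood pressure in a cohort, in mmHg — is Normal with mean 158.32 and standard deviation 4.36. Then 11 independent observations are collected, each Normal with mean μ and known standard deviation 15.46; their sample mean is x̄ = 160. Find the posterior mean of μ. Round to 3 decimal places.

Posterior mean ≈ 159.104

Prior precision 1/τ₀² = 1/4.36² = 0.0526050; data precision n/σ² = 11/15.46² = 0.0460229.
Posterior precision = 0.0526050 + 0.0460229 = 0.0986279.
Posterior mean = (0.0526050·158.32 + 0.0460229·160) / 0.0986279 = 159.104.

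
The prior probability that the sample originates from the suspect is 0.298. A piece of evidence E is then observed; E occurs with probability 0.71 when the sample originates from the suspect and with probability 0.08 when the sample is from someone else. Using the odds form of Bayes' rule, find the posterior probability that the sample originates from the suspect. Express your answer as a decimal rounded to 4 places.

Prior odds = 0.298/(1−0.298) = 0.42450.
Likelihood ratio for E = 0.71/0.08 = 8.8750.
Posterior odds = prior odds × LR = 3.7675.
Posterior probability = odds/(1+odds) = 3.7675/4.7675 = 0.7902.

Posterior probability ≈ 0.7902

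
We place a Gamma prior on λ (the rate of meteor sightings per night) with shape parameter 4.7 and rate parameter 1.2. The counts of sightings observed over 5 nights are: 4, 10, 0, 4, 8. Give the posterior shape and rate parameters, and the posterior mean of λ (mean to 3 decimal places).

Posterior: Gamma(shape=30.7, rate=6.2); mean ≈ 4.952

The Poisson likelihood adds the total count to the shape and the number of exposure periods to the rate. Here ∑xᵢ = 26 and n = 5, so shape 4.7→30.7 and rate 1.2→6.2.
E[λ | data] = 30.7/6.2 = 4.952.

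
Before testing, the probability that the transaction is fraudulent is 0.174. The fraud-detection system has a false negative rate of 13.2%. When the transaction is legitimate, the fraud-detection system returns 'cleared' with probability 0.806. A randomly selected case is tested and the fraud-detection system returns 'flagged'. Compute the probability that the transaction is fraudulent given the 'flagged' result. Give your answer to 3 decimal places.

Write H for 'the transaction is fraudulent'. Prior odds H:¬H = 0.174/0.826 = 0.21065. For the 'flagged' outcome, the likelihood ratio is 0.868/0.194 = 4.4742.
Posterior odds = 0.21065 × 4.4742 = 0.94251, so P(H|E) = 0.94251/(1+0.94251) = 0.485.

P(H | E) ≈ 0.485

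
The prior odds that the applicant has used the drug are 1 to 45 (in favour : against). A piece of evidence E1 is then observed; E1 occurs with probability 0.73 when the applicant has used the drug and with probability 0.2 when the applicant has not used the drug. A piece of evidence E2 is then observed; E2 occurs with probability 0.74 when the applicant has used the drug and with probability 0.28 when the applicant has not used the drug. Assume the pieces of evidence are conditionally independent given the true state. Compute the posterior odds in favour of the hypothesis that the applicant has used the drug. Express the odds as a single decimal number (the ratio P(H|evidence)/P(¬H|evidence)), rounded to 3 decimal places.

Posterior odds ≈ 0.214

Prior odds = 1/45 = 0.022222. In log-odds, ln(0.022222) = -3.8067.
Add log likelihood ratios: ln(3.6500) + ln(2.6429) = 2.2666.
Posterior log-odds = -1.5401, so posterior odds = exp(-1.5401) = 0.21437.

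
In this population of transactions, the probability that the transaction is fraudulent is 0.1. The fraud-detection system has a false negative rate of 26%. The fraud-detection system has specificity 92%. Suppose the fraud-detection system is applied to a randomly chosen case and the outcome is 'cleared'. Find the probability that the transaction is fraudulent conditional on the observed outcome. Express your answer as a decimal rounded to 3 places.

P(H | E) ≈ 0.030

Let H be the event that the transaction is fraudulent. P(H) = 0.1, so P(¬H) = 0.9. With E the 'cleared' result, P(E|H) = 0.26 and P(E|¬H) = 0.92.
P(E) = 0.26·0.1 + 0.92·0.9 = 0.026000 + 0.82800 = 0.85400.
By Bayes' theorem, P(H|E) = 0.026000 / 0.85400 = 0.030.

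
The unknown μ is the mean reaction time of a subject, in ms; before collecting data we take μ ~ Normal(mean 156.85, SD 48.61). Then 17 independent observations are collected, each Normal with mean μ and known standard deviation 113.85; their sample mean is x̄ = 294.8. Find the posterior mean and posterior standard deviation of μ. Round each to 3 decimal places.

Posterior mean ≈ 261.146; posterior SD ≈ 24.009

Prior precision 1/τ₀² = 1/48.61² = 0.00042320; data precision n/σ² = 17/113.85² = 0.00131154.
Posterior precision = 0.00042320 + 0.00131154 = 0.00173475, giving posterior SD = 1/√0.00173475 = 24.009.
Posterior mean = (0.00042320·156.85 + 0.00131154·294.8) / 0.00173475 = 261.146.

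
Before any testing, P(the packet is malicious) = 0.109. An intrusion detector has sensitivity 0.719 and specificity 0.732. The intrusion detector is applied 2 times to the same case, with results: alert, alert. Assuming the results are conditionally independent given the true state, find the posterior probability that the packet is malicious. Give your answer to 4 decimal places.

With H the event that the packet is malicious, the joint likelihood of the observed sequence is P(data|H) = 0.719·0.719 = 0.51696 and P(data|¬H) = 0.268·0.268 = 0.071824.
Bayes: P(H|data) = 0.109·0.51696 / (0.109·0.51696 + 0.891·0.071824) = 0.056349/0.12034 = 0.4682.

Posterior P(H) ≈ 0.4682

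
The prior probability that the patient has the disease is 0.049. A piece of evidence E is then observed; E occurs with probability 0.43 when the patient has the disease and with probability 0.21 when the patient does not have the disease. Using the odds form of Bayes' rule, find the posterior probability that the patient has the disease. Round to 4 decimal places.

Prior odds = 0.049/(1−0.049) = 0.051525. In log-odds, ln(0.051525) = -2.9657.
Add log likelihood ratio: ln(2.0476) = 0.71668.
Posterior log-odds = -2.2490, so posterior odds = exp(-2.2490) = 0.10550. Converting, P(H|E) = 0.10550/1.1055 = 0.0954.

Posterior probability ≈ 0.0954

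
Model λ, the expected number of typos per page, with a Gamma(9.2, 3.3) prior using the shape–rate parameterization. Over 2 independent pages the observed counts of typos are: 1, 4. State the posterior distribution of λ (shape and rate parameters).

Posterior: Gamma(shape=14.2, rate=5.3)

Total count ∑xᵢ = 5 over n = 2 pages.
Gamma is conjugate to the Poisson likelihood: posterior is Gamma(shape = 9.2+5 = 14.2, rate = 3.3+2 = 5.3).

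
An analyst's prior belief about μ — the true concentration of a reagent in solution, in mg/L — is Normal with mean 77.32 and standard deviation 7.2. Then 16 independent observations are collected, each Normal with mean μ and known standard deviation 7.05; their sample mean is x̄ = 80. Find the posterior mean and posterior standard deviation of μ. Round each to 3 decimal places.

Posterior mean ≈ 79.848; posterior SD ≈ 1.712

Prior precision 1/τ₀² = 1/7.2² = 0.0192901; data precision n/σ² = 16/7.05² = 0.321915.
Posterior precision = 0.0192901 + 0.321915 = 0.341206, giving posterior SD = 1/√0.341206 = 1.712.
Posterior mean = (0.0192901·77.32 + 0.321915·80) / 0.341206 = 79.848.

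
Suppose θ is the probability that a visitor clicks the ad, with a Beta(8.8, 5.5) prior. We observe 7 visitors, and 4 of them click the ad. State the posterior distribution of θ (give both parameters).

Posterior: Beta(12.8, 8.5)

The binomial likelihood is conjugate to the Beta prior: with 4 successes and 3 failures, the posterior is Beta(8.8+4, 5.5+3) = Beta(12.8, 8.5).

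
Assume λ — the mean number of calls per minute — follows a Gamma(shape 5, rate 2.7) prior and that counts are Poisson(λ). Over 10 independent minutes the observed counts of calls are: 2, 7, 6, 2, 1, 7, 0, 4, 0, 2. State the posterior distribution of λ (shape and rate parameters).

Posterior: Gamma(shape=36, rate=12.7)

The Poisson likelihood adds the total count to the shape and the number of exposure periods to the rate. Here ∑xᵢ = 31 and n = 10, so shape 5→36 and rate 2.7→12.7.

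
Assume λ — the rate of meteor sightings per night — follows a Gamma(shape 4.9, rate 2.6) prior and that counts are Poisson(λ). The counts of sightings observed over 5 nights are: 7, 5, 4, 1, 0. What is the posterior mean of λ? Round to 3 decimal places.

Posterior mean ≈ 2.882

The Poisson likelihood adds the total count to the shape and the number of exposure periods to the rate. Here ∑xᵢ = 17 and n = 5, so shape 4.9→21.9 and rate 2.6→7.6.
Posterior mean = shape/rate = 21.9/7.6 = 2.882.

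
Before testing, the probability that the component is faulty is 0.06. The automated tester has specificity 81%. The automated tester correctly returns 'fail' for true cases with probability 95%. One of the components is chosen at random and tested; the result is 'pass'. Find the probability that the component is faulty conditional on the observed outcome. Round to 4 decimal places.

Let H be the event that the component is faulty. P(H) = 0.06, so P(¬H) = 0.94. With E the 'pass' result, P(E|H) = 0.05 and P(E|¬H) = 0.81.
P(E) = 0.05·0.06 + 0.81·0.94 = 0.0030000 + 0.76140 = 0.76440.
By Bayes' theorem, P(H|E) = 0.0030000 / 0.76440 = 0.0039.

P(H | E) ≈ 0.0039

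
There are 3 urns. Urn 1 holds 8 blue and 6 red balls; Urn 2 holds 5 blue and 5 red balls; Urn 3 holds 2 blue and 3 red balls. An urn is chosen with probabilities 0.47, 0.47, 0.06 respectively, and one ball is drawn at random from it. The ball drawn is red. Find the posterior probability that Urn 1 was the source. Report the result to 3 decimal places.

Tabulate prior·likelihood by source: [1] prior 0.47, lik 0.4286, product 0.2014; [2] prior 0.47, lik 0.5, product 0.2350; [3] prior 0.06, lik 0.6, product 0.03600.
Normalizing constant = 0.47243; the posterior for Urn 1 is its product over the sum, 0.2014/0.47243 = 0.426.

Posterior probability ≈ 0.426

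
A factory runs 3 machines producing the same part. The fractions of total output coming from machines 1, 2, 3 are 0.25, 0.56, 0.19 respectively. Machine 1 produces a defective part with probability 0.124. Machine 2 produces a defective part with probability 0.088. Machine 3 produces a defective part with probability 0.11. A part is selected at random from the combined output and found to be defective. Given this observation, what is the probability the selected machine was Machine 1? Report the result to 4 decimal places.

P(defective|M1) = 0.124; P(defective|M2) = 0.088; P(defective|M3) = 0.11.
Prior × likelihood for each source: 0.25·0.124=0.03100, 0.56·0.088=0.04928, 0.19·0.11=0.02090. Summing gives P(defective) = 0.10118.
P(Machine 1 | defective) = 0.03100 / 0.10118 = 0.3064.

Posterior probability ≈ 0.3064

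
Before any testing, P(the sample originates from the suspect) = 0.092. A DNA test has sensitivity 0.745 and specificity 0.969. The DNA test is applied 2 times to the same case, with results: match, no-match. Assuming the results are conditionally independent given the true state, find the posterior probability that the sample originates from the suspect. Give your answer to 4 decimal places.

Posterior P(H) ≈ 0.3905

Let H be the event that the sample originates from the suspect; start with P(H) = 0.092. P('match'|H) = 0.745, P('match'|¬H) = 0.031.
Update on result 1 ('match'): P(H) ← 0.745·0.0920 / (0.745·0.0920 + 0.031·0.9080) = 0.068540/0.096688 = 0.7089.
Update on result 2 ('no-match'): P(H) ← 0.255·0.7089 / (0.255·0.7089 + 0.969·0.2911) = 0.18076/0.46286 = 0.3905.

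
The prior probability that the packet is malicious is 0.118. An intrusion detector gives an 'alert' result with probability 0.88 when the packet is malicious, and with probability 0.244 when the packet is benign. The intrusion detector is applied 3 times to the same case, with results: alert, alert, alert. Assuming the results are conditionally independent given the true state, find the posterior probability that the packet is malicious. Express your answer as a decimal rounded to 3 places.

With H the event that the packet is malicious, the joint likelihood of the observed sequence is P(data|H) = 0.88·0.88·0.88 = 0.68147 and P(data|¬H) = 0.244·0.244·0.244 = 0.014527.
Bayes: P(H|data) = 0.118·0.68147 / (0.118·0.68147 + 0.882·0.014527) = 0.080414/0.093226 = 0.8626.

Posterior P(H) ≈ 0.863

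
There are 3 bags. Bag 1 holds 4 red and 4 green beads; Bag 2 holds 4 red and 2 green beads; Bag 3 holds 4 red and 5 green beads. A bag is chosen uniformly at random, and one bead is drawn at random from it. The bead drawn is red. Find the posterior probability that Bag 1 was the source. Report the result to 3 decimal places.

Tabulate prior·likelihood by source: [1] prior 0.333333, lik 0.5, product 0.1667; [2] prior 0.333333, lik 0.6667, product 0.2222; [3] prior 0.333333, lik 0.4444, product 0.1481.
Normalizing constant = 0.53704; the posterior for Bag 1 is its product over the sum, 0.1667/0.53704 = 0.310.

Posterior probability ≈ 0.310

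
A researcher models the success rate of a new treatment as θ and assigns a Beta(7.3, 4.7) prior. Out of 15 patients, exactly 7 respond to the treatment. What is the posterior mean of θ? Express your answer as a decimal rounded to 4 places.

Observing 7 successes and 8 failures updates Beta(7.3, 4.7) by adding the success and failure counts to the two shape parameters: α = 7.3+7 = 14.3, β = 4.7+8 = 12.7.
E[θ | data] = 14.3/(14.3+12.7) = 0.5296.

Posterior mean ≈ 0.5296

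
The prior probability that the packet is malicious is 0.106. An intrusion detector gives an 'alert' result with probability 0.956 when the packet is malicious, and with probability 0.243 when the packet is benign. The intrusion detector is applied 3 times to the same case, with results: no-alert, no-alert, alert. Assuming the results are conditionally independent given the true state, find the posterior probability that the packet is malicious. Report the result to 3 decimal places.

Posterior P(H) ≈ 0.002

With H the event that the packet is malicious, the joint likelihood of the observed sequence is P(data|H) = 0.044·0.044·0.956 = 0.0018508 and P(data|¬H) = 0.757·0.757·0.243 = 0.13925.
Bayes: P(H|data) = 0.106·0.0018508 / (0.106·0.0018508 + 0.894·0.13925) = 0.00019619/0.12469 = 0.0016.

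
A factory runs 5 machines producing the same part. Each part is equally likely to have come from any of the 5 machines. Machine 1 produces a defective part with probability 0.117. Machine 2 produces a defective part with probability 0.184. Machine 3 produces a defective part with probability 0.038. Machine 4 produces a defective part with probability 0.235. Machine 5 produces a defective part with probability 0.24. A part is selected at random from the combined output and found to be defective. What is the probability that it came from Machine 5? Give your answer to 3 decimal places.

Tabulate prior·likelihood by source: [1] prior 0.2, lik 0.117, product 0.02340; [2] prior 0.2, lik 0.184, product 0.03680; [3] prior 0.2, lik 0.038, product 0.007600; [4] prior 0.2, lik 0.235, product 0.04700; [5] prior 0.2, lik 0.24, product 0.04800.
Normalizing constant = 0.16280; the posterior for Machine 5 is its product over the sum, 0.04800/0.16280 = 0.295.

Posterior probability ≈ 0.295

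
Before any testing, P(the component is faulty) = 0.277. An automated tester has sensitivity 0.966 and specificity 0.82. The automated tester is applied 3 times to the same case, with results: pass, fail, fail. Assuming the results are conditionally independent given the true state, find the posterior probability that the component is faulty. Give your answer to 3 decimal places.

Posterior P(H) ≈ 0.314

Let H be the event that the component is faulty; start with P(H) = 0.277. P('fail'|H) = 0.966, P('fail'|¬H) = 0.18.
Update on result 1 ('pass'): P(H) ← 0.034·0.2770 / (0.034·0.2770 + 0.82·0.7230) = 0.0094180/0.60228 = 0.0156.
Update on result 2 ('fail'): P(H) ← 0.966·0.0156 / (0.966·0.0156 + 0.18·0.9844) = 0.015106/0.19229 = 0.0786.
Update on result 3 ('fail'): P(H) ← 0.966·0.0786 / (0.966·0.0786 + 0.18·0.9214) = 0.075885/0.24175 = 0.3139.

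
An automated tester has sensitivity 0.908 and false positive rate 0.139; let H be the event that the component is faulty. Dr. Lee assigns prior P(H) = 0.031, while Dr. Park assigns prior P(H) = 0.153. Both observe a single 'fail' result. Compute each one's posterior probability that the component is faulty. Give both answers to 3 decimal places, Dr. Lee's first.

Dr. Lee: 0.173; Dr. Park: 0.541

P('+'|H) = 0.908, P('+'|¬H) = 0.139.
Dr. Lee: numerator 0.908·0.031 = 0.028148; evidence = 0.028148+0.139·0.969 = 0.16284; posterior = 0.173.
Dr. Park: numerator 0.908·0.153 = 0.13892; evidence = 0.13892+0.139·0.847 = 0.25666; posterior = 0.541.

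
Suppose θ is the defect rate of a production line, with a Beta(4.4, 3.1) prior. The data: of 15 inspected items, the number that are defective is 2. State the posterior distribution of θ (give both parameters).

Posterior: Beta(6.4, 16.1)

The binomial likelihood is conjugate to the Beta prior: with 2 successes and 13 failures, the posterior is Beta(4.4+2, 3.1+13) = Beta(6.4, 16.1).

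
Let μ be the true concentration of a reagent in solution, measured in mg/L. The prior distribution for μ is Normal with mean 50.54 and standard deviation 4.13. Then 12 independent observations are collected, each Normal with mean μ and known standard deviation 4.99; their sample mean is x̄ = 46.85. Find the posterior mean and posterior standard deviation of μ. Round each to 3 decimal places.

With known σ, the Normal prior is conjugate. Weight on the data is w = (n/σ²)/(n/σ² + 1/τ₀²) = 0.481926/(0.481926+0.0586273) = 0.89154.
Posterior mean = w·x̄ + (1−w)·μ₀ = 0.89154·46.85 + 0.10846·50.54 = 47.250. Posterior variance = 1/(0.481926+0.0586273) = 1.84996, so SD = 1.360.

Posterior mean ≈ 47.250; posterior SD ≈ 1.360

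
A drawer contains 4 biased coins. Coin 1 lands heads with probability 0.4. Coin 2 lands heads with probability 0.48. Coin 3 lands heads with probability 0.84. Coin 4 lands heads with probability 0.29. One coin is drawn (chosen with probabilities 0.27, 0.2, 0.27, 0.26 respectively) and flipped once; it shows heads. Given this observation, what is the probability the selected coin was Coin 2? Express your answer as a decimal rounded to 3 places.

Posterior probability ≈ 0.190

P(heads|C1) = 0.4; P(heads|C2) = 0.48; P(heads|C3) = 0.84; P(heads|C4) = 0.29.
Prior × likelihood for each source: 0.27·0.4=0.1080, 0.2·0.48=0.09600, 0.27·0.84=0.2268, 0.26·0.29=0.07540. Summing gives P(heads) = 0.50620.
P(Coin 2 | heads) = 0.09600 / 0.50620 = 0.190.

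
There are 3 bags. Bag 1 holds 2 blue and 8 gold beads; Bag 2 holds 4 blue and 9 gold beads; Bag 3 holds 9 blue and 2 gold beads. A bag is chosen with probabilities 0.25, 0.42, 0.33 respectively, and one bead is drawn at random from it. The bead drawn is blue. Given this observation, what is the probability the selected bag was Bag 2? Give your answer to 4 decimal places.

P(blue|Bag 1) = 0.2; P(blue|Bag 2) = 0.3077; P(blue|Bag 3) = 0.8182.
Prior × likelihood for each source: 0.25·0.2=0.05000, 0.42·0.3077=0.1292, 0.33·0.8182=0.2700. Summing gives P(blue) = 0.44923.
P(Bag 2 | blue) = 0.1292 / 0.44923 = 0.2877.

Posterior probability ≈ 0.2877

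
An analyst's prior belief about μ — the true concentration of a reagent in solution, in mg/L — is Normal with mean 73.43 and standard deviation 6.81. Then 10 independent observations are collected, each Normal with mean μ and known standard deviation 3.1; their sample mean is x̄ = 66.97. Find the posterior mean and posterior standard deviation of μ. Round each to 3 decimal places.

With known σ, the Normal prior is conjugate. Weight on the data is w = (n/σ²)/(n/σ² + 1/τ₀²) = 1.04058/(1.04058+0.0215628) = 0.97970.
Posterior mean = w·x̄ + (1−w)·μ₀ = 0.97970·66.97 + 0.020301·73.43 = 67.101. Posterior variance = 1/(1.04058+0.0215628) = 0.941491, so SD = 0.970.

Posterior mean ≈ 67.101; posterior SD ≈ 0.970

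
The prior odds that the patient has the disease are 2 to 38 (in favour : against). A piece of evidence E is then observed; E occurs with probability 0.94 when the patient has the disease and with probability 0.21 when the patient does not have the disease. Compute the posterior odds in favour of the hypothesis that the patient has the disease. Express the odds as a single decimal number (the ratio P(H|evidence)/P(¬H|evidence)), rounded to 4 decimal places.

Prior odds = 2/38 = 0.052632. In log-odds, ln(0.052632) = -2.9444.
Add log likelihood ratio: ln(4.4762) = 1.4988.
Posterior log-odds = -1.4457, so posterior odds = exp(-1.4457) = 0.23559.

Posterior odds ≈ 0.2356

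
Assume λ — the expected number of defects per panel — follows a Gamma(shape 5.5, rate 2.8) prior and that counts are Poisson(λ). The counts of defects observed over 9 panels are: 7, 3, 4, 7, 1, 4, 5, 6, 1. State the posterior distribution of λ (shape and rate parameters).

Posterior: Gamma(shape=43.5, rate=11.8)

Total count ∑xᵢ = 38 over n = 9 panels.
Gamma is conjugate to the Poisson likelihood: posterior is Gamma(shape = 5.5+38 = 43.5, rate = 2.8+9 = 11.8).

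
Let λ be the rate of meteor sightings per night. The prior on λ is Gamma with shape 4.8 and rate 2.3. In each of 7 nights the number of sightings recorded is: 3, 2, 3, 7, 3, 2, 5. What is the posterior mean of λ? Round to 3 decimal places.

Total count ∑xᵢ = 25 over n = 7 nights.
Gamma is conjugate to the Poisson likelihood: posterior is Gamma(shape = 4.8+25 = 29.8, rate = 2.3+7 = 9.3).
Posterior mean = shape/rate = 29.8/9.3 = 3.204.

Posterior mean ≈ 3.204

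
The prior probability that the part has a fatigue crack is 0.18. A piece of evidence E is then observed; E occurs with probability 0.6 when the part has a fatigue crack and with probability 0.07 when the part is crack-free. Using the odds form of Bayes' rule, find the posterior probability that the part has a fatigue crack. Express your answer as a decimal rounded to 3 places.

Prior odds = 0.18/(1−0.18) = 0.21951.
Likelihood ratio for E = 0.6/0.07 = 8.5714.
Posterior odds = prior odds × LR = 1.8815.
Posterior probability = odds/(1+odds) = 1.8815/2.8815 = 0.653.

Posterior probability ≈ 0.653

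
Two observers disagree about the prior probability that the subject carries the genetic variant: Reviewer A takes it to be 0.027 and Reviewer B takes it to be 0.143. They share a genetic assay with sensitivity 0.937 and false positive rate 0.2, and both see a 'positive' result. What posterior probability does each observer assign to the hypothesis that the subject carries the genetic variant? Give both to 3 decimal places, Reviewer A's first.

The likelihood ratio for a 'positive' result is 0.937/0.2 = 4.6850.
Reviewer A: prior odds 0.027/0.973 = 0.027749; posterior odds 0.13001; posterior probability 0.115.
Reviewer B: prior odds 0.143/0.857 = 0.16686; posterior odds 0.78174; posterior probability 0.439.

Reviewer A: 0.115; Reviewer B: 0.439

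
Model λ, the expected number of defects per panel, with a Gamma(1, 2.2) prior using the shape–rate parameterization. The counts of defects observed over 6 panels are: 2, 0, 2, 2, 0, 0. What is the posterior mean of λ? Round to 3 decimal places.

Total count ∑xᵢ = 6 over n = 6 panels.
Gamma is conjugate to the Poisson likelihood: posterior is Gamma(shape = 1+6 = 7, rate = 2.2+6 = 8.2).
E[λ | data] = 7/8.2 = 0.854.

Posterior mean ≈ 0.854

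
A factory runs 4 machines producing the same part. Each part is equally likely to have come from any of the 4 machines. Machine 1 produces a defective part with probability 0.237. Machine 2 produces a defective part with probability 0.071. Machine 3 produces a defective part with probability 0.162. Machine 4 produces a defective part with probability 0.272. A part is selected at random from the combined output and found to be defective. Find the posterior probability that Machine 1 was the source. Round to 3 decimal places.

Posterior probability ≈ 0.319

Tabulate prior·likelihood by source: [1] prior 0.25, lik 0.237, product 0.05925; [2] prior 0.25, lik 0.071, product 0.01775; [3] prior 0.25, lik 0.162, product 0.04050; [4] prior 0.25, lik 0.272, product 0.06800.
Normalizing constant = 0.18550; the posterior for Machine 1 is its product over the sum, 0.05925/0.18550 = 0.319.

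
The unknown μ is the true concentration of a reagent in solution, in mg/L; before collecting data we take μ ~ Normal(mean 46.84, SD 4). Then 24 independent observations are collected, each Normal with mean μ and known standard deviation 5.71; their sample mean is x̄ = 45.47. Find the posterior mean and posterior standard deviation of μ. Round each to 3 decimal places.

With known σ, the Normal prior is conjugate. Weight on the data is w = (n/σ²)/(n/σ² + 1/τ₀²) = 0.736104/(0.736104+0.0625000) = 0.92174.
Posterior mean = w·x̄ + (1−w)·μ₀ = 0.92174·45.47 + 0.078262·46.84 = 45.577. Posterior variance = 1/(0.736104+0.0625000) = 1.25219, so SD = 1.119.

Posterior mean ≈ 45.577; posterior SD ≈ 1.119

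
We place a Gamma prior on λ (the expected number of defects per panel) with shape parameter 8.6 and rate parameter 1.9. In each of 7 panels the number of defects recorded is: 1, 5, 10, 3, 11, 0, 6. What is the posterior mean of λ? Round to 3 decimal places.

The Poisson likelihood adds the total count to the shape and the number of exposure periods to the rate. Here ∑xᵢ = 36 and n = 7, so shape 8.6→44.6 and rate 1.9→8.9.
E[λ | data] = 44.6/8.9 = 5.011.

Posterior mean ≈ 5.011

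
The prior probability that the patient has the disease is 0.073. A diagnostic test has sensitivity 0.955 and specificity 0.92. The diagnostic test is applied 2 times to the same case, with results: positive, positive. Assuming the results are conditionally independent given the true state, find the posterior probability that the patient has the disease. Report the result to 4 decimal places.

Posterior P(H) ≈ 0.9182

Let H be the event that the patient has the disease; start with P(H) = 0.073. P('positive'|H) = 0.955, P('positive'|¬H) = 0.08.
Update on result 1 ('positive'): P(H) ← 0.955·0.0730 / (0.955·0.0730 + 0.08·0.9270) = 0.069715/0.14388 = 0.4846.
Update on result 2 ('positive'): P(H) ← 0.955·0.4846 / (0.955·0.4846 + 0.08·0.5154) = 0.46275/0.50398 = 0.9182.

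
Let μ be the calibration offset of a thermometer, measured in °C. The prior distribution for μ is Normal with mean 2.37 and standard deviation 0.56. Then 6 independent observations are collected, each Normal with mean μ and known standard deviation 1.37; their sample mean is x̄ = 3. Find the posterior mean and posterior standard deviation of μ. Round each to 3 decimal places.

Posterior mean ≈ 2.685; posterior SD ≈ 0.396

With known σ, the Normal prior is conjugate. Weight on the data is w = (n/σ²)/(n/σ² + 1/τ₀²) = 3.19676/(3.19676+3.18878) = 0.50063.
Posterior mean = w·x̄ + (1−w)·μ₀ = 0.50063·3 + 0.49937·2.37 = 2.685. Posterior variance = 1/(3.19676+3.18878) = 0.156604, so SD = 0.396.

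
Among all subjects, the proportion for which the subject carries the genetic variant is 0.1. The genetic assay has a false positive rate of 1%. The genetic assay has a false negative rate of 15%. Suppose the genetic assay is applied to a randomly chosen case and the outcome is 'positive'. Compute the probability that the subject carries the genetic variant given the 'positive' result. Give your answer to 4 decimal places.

P(H | E) ≈ 0.9043

Write H for 'the subject carries the genetic variant'. Prior odds H:¬H = 0.1/0.9 = 0.11111. For the 'positive' outcome, the likelihood ratio is 0.85/0.01 = 85.000.
Posterior odds = 0.11111 × 85.000 = 9.4444, so P(H|E) = 9.4444/(1+9.4444) = 0.9043.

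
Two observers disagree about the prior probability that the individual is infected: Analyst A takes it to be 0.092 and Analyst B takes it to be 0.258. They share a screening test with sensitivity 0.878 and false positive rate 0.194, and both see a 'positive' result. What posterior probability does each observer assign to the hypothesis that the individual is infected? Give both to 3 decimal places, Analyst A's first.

Analyst A: 0.314; Analyst B: 0.611

P('+'|H) = 0.878, P('+'|¬H) = 0.194.
Analyst A: numerator 0.878·0.092 = 0.080776; evidence = 0.080776+0.194·0.908 = 0.25693; posterior = 0.314.
Analyst B: numerator 0.878·0.258 = 0.22652; evidence = 0.22652+0.194·0.742 = 0.37047; posterior = 0.611.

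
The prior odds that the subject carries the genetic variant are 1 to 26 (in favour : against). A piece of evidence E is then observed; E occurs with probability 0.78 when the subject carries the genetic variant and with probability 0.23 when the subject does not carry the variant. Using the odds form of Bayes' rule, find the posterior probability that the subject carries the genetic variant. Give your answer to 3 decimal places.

Posterior probability ≈ 0.115

Prior odds = 1/26 = 0.038462. In log-odds, ln(0.038462) = -3.2581.
Add log likelihood ratio: ln(3.3913) = 1.2212.
Posterior log-odds = -2.0369, so posterior odds = exp(-2.0369) = 0.13043. Converting, P(H|E) = 0.13043/1.1304 = 0.115.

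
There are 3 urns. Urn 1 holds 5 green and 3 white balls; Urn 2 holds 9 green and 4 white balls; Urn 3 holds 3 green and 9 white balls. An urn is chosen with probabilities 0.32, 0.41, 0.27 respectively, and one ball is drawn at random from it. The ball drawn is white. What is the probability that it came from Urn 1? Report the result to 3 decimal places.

Tabulate prior·likelihood by source: [1] prior 0.32, lik 0.375, product 0.1200; [2] prior 0.41, lik 0.3077, product 0.1262; [3] prior 0.27, lik 0.75, product 0.2025.
Normalizing constant = 0.44865; the posterior for Urn 1 is its product over the sum, 0.1200/0.44865 = 0.267.

Posterior probability ≈ 0.267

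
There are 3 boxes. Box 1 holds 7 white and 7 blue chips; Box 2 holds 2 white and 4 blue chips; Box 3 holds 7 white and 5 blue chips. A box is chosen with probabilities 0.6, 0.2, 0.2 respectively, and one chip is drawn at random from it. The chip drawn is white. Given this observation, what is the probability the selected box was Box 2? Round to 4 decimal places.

Posterior probability ≈ 0.1379

Tabulate prior·likelihood by source: [1] prior 0.6, lik 0.5, product 0.3000; [2] prior 0.2, lik 0.3333, product 0.06667; [3] prior 0.2, lik 0.5833, product 0.1167.
Normalizing constant = 0.48333; the posterior for Box 2 is its product over the sum, 0.06667/0.48333 = 0.1379.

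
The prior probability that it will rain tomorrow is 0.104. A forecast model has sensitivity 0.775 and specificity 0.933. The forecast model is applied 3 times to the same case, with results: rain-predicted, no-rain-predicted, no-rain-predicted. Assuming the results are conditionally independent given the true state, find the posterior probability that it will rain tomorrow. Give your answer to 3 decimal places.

Let H be the event that it will rain tomorrow; start with P(H) = 0.104. P('rain-predicted'|H) = 0.775, P('rain-predicted'|¬H) = 0.067.
Update on result 1 ('rain-predicted'): P(H) ← 0.775·0.1040 / (0.775·0.1040 + 0.067·0.8960) = 0.080600/0.14063 = 0.5731.
Update on result 2 ('no-rain-predicted'): P(H) ← 0.225·0.5731 / (0.225·0.5731 + 0.933·0.4269) = 0.12895/0.52723 = 0.2446.
Update on result 3 ('no-rain-predicted'): P(H) ← 0.225·0.2446 / (0.225·0.2446 + 0.933·0.7554) = 0.055032/0.75983 = 0.0724.

Posterior P(H) ≈ 0.072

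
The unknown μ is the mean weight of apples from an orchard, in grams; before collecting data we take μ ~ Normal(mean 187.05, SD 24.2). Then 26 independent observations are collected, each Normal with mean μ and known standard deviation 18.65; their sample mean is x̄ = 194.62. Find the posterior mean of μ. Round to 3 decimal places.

Posterior mean ≈ 194.451

Prior precision 1/τ₀² = 1/24.2² = 0.00170753; data precision n/σ² = 26/18.65² = 0.0747508.
Posterior precision = 0.00170753 + 0.0747508 = 0.0764583.
Posterior mean = (0.00170753·187.05 + 0.0747508·194.62) / 0.0764583 = 194.451.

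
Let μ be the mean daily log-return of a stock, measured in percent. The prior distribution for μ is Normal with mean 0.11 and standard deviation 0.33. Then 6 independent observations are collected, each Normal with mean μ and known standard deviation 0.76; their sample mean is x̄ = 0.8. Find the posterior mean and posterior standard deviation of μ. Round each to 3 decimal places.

Posterior mean ≈ 0.476; posterior SD ≈ 0.226

Prior precision 1/τ₀² = 1/0.33² = 9.18274; data precision n/σ² = 6/0.76² = 10.3878.
Posterior precision = 9.18274 + 10.3878 = 19.5705, giving posterior SD = 1/√19.5705 = 0.226.
Posterior mean = (9.18274·0.11 + 10.3878·0.8) / 19.5705 = 0.476.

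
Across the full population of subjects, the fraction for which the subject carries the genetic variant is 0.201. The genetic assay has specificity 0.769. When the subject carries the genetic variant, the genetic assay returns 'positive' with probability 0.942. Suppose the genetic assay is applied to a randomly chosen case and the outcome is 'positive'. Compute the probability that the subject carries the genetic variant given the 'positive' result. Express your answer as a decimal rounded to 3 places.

Let H be the event that the subject carries the genetic variant. P(H) = 0.201, so P(¬H) = 0.799. With E the 'positive' result, P(E|H) = 0.942 and P(E|¬H) = 0.231.
P(E) = 0.942·0.201 + 0.231·0.799 = 0.18934 + 0.18457 = 0.37391.
By Bayes' theorem, P(H|E) = 0.18934 / 0.37391 = 0.506.

P(H | E) ≈ 0.506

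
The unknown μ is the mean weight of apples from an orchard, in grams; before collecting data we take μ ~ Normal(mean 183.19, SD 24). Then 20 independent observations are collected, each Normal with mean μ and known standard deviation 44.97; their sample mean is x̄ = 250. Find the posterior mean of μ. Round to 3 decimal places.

With known σ, the Normal prior is conjugate. Weight on the data is w = (n/σ²)/(n/σ² + 1/τ₀²) = 0.00988973/(0.00988973+0.00173611) = 0.85067.
Posterior mean = w·x̄ + (1−w)·μ₀ = 0.85067·250 + 0.14933·183.19 = 240.023.

Posterior mean ≈ 240.023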